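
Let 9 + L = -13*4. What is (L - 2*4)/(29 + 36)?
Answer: -69/65 ≈ -1.0615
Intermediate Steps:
L = -61 (L = -9 - 13*4 = -9 - 52 = -61)
(L - 2*4)/(29 + 36) = (-61 - 2*4)/(29 + 36) = (-61 - 8)/65 = (1/65)*(-69) = -69/65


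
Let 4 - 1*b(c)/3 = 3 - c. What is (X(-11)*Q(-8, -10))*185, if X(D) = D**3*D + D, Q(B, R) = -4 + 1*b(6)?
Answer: 46011350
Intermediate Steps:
b(c) = 3 + 3*c (b(c) = 12 - 3*(3 - c) = 12 + (-9 + 3*c) = 3 + 3*c)
Q(B, R) = 17 (Q(B, R) = -4 + 1*(3 + 3*6) = -4 + 1*(3 + 18) = -4 + 1*21 = -4 + 21 = 17)
X(D) = D + D**4 (X(D) = D**4 + D = D + D**4)
(X(-11)*Q(-8, -10))*185 = ((-11 + (-11)**4)*17)*185 = ((-11 + 14641)*17)*185 = (14630*17)*185 = 248710*185 = 46011350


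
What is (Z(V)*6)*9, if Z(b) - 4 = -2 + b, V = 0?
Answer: 108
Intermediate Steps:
Z(b) = 2 + b (Z(b) = 4 + (-2 + b) = 2 + b)
(Z(V)*6)*9 = ((2 + 0)*6)*9 = (2*6)*9 = 12*9 = 108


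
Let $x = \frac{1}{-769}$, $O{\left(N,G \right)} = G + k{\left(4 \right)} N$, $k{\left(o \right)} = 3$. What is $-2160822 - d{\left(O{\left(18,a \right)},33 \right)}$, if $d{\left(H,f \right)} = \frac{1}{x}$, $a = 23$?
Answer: $-2160053$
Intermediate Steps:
$O{\left(N,G \right)} = G + 3 N$
$x = - \frac{1}{769} \approx -0.0013004$
$d{\left(H,f \right)} = -769$ ($d{\left(H,f \right)} = \frac{1}{- \frac{1}{769}} = -769$)
$-2160822 - d{\left(O{\left(18,a \right)},33 \right)} = -2160822 - -769 = -2160822 + 769 = -2160053$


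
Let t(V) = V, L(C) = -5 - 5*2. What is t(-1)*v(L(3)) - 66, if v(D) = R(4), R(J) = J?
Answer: -70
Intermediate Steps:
L(C) = -15 (L(C) = -5 - 10 = -15)
v(D) = 4
t(-1)*v(L(3)) - 66 = -1*4 - 66 = -4 - 66 = -70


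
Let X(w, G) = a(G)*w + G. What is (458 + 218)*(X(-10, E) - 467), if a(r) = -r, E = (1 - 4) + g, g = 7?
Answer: -285948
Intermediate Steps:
E = 4 (E = (1 - 4) + 7 = -3 + 7 = 4)
X(w, G) = G - G*w (X(w, G) = (-G)*w + G = -G*w + G = G - G*w)
(458 + 218)*(X(-10, E) - 467) = (458 + 218)*(4*(1 - 1*(-10)) - 467) = 676*(4*(1 + 10) - 467) = 676*(4*11 - 467) = 676*(44 - 467) = 676*(-423) = -285948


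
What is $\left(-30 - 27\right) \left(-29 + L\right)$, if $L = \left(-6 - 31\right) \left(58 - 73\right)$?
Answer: $-29982$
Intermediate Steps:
$L = 555$ ($L = \left(-37\right) \left(-15\right) = 555$)
$\left(-30 - 27\right) \left(-29 + L\right) = \left(-30 - 27\right) \left(-29 + 555\right) = \left(-30 - 27\right) 526 = \left(-57\right) 526 = -29982$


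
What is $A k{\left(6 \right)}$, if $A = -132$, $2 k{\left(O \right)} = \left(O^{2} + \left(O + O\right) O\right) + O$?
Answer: $-7524$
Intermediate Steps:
$k{\left(O \right)} = \frac{O}{2} + \frac{3 O^{2}}{2}$ ($k{\left(O \right)} = \frac{\left(O^{2} + \left(O + O\right) O\right) + O}{2} = \frac{\left(O^{2} + 2 O O\right) + O}{2} = \frac{\left(O^{2} + 2 O^{2}\right) + O}{2} = \frac{3 O^{2} + O}{2} = \frac{O + 3 O^{2}}{2} = \frac{O}{2} + \frac{3 O^{2}}{2}$)
$A k{\left(6 \right)} = - 132 \cdot \frac{1}{2} \cdot 6 \left(1 + 3 \cdot 6\right) = - 132 \cdot \frac{1}{2} \cdot 6 \left(1 + 18\right) = - 132 \cdot \frac{1}{2} \cdot 6 \cdot 19 = \left(-132\right) 57 = -7524$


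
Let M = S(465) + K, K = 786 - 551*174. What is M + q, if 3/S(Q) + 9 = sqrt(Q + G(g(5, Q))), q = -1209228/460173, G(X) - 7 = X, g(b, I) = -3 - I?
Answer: -14586112223/153391 ≈ -95091.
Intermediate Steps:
K = -95088 (K = 786 - 95874 = -95088)
G(X) = 7 + X
q = -403076/153391 (q = -1209228*1/460173 = -403076/153391 ≈ -2.6278)
S(Q) = -3/7 (S(Q) = 3/(-9 + sqrt(Q + (7 + (-3 - Q)))) = 3/(-9 + sqrt(Q + (4 - Q))) = 3/(-9 + sqrt(4)) = 3/(-9 + 2) = 3/(-7) = 3*(-1/7) = -3/7)
M = -665619/7 (M = -3/7 - 95088 = -665619/7 ≈ -95088.)
M + q = -665619/7 - 403076/153391 = -14586112223/153391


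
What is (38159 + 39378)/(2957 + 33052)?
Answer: 77537/36009 ≈ 2.1533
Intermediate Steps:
(38159 + 39378)/(2957 + 33052) = 77537/36009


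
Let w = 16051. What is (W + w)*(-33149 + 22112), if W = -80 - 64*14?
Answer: -166382775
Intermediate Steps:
W = -976 (W = -80 - 896 = -976)
(W + w)*(-33149 + 22112) = (-976 + 16051)*(-33149 + 22112) = 15075*(-11037) = -166382775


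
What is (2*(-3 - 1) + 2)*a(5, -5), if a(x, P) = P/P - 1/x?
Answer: -24/5 ≈ -4.8000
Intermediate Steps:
a(x, P) = 1 - 1/x
(2*(-3 - 1) + 2)*a(5, -5) = (2*(-3 - 1) + 2)*((-1 + 5)/5) = (2*(-4) + 2)*((⅕)*4) = (-8 + 2)*(⅘) = -6*⅘ = -24/5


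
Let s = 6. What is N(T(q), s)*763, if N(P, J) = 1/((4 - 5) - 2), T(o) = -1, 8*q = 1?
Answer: -763/3 ≈ -254.33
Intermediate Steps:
q = ⅛ (q = (⅛)*1 = ⅛ ≈ 0.12500)
N(P, J) = -⅓ (N(P, J) = 1/(-1 - 2) = 1/(-3) = -⅓)
N(T(q), s)*763 = -⅓*763 = -763/3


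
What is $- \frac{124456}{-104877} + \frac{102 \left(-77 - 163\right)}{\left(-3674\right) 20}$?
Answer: $\frac{292810396}{192659049} \approx 1.5198$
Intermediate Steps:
$- \frac{124456}{-104877} + \frac{102 \left(-77 - 163\right)}{\left(-3674\right) 20} = \left(-124456\right) \left(- \frac{1}{104877}\right) + \frac{102 \left(-240\right)}{-73480} = \frac{124456}{104877} - - \frac{612}{1837} = \frac{124456}{104877} + \frac{612}{1837} = \frac{292810396}{192659049}$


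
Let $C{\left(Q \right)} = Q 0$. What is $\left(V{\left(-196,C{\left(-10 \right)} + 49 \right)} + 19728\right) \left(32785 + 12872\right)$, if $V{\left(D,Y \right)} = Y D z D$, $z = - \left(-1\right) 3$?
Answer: $258732740160$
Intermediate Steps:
$C{\left(Q \right)} = 0$
$z = 3$ ($z = \left(-1\right) \left(-3\right) = 3$)
$V{\left(D,Y \right)} = 3 Y D^{2}$ ($V{\left(D,Y \right)} = Y D 3 D = D Y 3 D = 3 Y D^{2}$)
$\left(V{\left(-196,C{\left(-10 \right)} + 49 \right)} + 19728\right) \left(32785 + 12872\right) = \left(3 \left(0 + 49\right) \left(-196\right)^{2} + 19728\right) \left(32785 + 12872\right) = \left(3 \cdot 49 \cdot 38416 + 19728\right) 45657 = \left(5647152 + 19728\right) 45657 = 5666880 \cdot 45657 = 258732740160$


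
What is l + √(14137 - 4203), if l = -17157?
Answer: -17157 + √9934 ≈ -17057.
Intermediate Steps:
l + √(14137 - 4203) = -17157 + √(14137 - 4203) = -17157 + √9934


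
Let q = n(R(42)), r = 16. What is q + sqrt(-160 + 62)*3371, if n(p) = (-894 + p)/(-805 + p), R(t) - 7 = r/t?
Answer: 18619/16750 + 23597*I*sqrt(2) ≈ 1.1116 + 33371.0*I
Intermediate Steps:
R(t) = 7 + 16/t
n(p) = (-894 + p)/(-805 + p)
q = 18619/16750 (q = (-894 + (7 + 16/42))/(-805 + (7 + 16/42)) = (-894 + (7 + 16*(1/42)))/(-805 + (7 + 16*(1/42))) = (-894 + (7 + 8/21))/(-805 + (7 + 8/21)) = (-894 + 155/21)/(-805 + 155/21) = -18619/21/(-16750/21) = -21/16750*(-18619/21) = 18619/16750 ≈ 1.1116)
q + sqrt(-160 + 62)*3371 = 18619/16750 + sqrt(-160 + 62)*3371 = 18619/16750 + sqrt(-98)*3371 = 18619/16750 + (7*I*sqrt(2))*3371 = 18619/16750 + 23597*I*sqrt(2)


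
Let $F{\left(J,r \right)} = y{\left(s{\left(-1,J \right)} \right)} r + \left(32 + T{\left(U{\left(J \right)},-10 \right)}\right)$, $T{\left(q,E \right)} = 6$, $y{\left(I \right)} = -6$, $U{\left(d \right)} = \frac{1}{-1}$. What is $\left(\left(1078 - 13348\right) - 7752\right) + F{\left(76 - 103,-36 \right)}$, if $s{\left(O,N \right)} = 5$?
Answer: $-19768$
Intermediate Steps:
$U{\left(d \right)} = -1$
$F{\left(J,r \right)} = 38 - 6 r$ ($F{\left(J,r \right)} = - 6 r + \left(32 + 6\right) = - 6 r + 38 = 38 - 6 r$)
$\left(\left(1078 - 13348\right) - 7752\right) + F{\left(76 - 103,-36 \right)} = \left(\left(1078 - 13348\right) - 7752\right) + \left(38 - -216\right) = \left(-12270 - 7752\right) + \left(38 + 216\right) = -20022 + 254 = -19768$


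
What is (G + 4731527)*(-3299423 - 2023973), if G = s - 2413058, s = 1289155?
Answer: -19204811171104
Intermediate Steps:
G = -1123903 (G = 1289155 - 2413058 = -1123903)
(G + 4731527)*(-3299423 - 2023973) = (-1123903 + 4731527)*(-3299423 - 2023973) = 3607624*(-5323396) = -19204811171104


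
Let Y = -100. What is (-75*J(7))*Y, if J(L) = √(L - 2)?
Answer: 7500*√5 ≈ 16771.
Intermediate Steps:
J(L) = √(-2 + L)
(-75*J(7))*Y = -75*√(-2 + 7)*(-100) = -75*√5*(-100) = 7500*√5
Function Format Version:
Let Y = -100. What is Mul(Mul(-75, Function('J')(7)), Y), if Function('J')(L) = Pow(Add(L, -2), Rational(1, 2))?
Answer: Mul(7500, Pow(5, Rational(1, 2))) ≈ 16771.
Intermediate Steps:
Function('J')(L) = Pow(Add(-2, L), Rational(1, 2))
Mul(Mul(-75, Function('J')(7)), Y) = Mul(Mul(-75, Pow(Add(-2, 7), Rational(1, 2))), -100) = Mul(Mul(-75, Pow(5, Rational(1, 2))), -100) = Mul(7500, Pow(5, Rational(1, 2)))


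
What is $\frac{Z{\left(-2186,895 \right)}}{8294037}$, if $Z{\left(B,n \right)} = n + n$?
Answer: $\frac{1790}{8294037} \approx 0.00021582$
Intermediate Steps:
$Z{\left(B,n \right)} = 2 n$
$\frac{Z{\left(-2186,895 \right)}}{8294037} = \frac{2 \cdot 895}{8294037} = 1790 \cdot \frac{1}{8294037} = \frac{1790}{8294037}$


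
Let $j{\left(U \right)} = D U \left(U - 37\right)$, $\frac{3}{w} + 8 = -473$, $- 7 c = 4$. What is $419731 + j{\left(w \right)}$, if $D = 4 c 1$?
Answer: $\frac{679764832837}{1619527} \approx 4.1973 \cdot 10^{5}$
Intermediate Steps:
$c = - \frac{4}{7}$ ($c = \left(- \frac{1}{7}\right) 4 = - \frac{4}{7} \approx -0.57143$)
$w = - \frac{3}{481}$ ($w = \frac{3}{-8 - 473} = \frac{3}{-481} = 3 \left(- \frac{1}{481}\right) = - \frac{3}{481} \approx -0.006237$)
$D = - \frac{16}{7}$ ($D = 4 \left(- \frac{4}{7}\right) 1 = \left(- \frac{16}{7}\right) 1 = - \frac{16}{7} \approx -2.2857$)
$j{\left(U \right)} = - \frac{16 U \left(-37 + U\right)}{7}$ ($j{\left(U \right)} = - \frac{16 U \left(U - 37\right)}{7} = - \frac{16 U \left(-37 + U\right)}{7}$)
$419731 + j{\left(w \right)} = 419731 + \frac{16}{7} \left(- \frac{3}{481}\right) \left(37 - - \frac{3}{481}\right) = 419731 + \frac{16}{7} \left(- \frac{3}{481}\right) \left(37 + \frac{3}{481}\right) = 419731 + \frac{16}{7} \left(- \frac{3}{481}\right) \frac{17800}{481} = 419731 - \frac{854400}{1619527} = \frac{679764832837}{1619527}$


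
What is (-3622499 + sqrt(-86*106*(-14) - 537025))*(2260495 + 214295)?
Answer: -8964924300210 + 7424370*I*sqrt(45489) ≈ -8.9649e+12 + 1.5835e+9*I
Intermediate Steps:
(-3622499 + sqrt(-86*106*(-14) - 537025))*(2260495 + 214295) = (-3622499 + sqrt(-9116*(-14) - 537025))*2474790 = (-3622499 + sqrt(127624 - 537025))*2474790 = (-3622499 + sqrt(-409401))*2474790 = (-3622499 + 3*I*sqrt(45489))*2474790 = -8964924300210 + 7424370*I*sqrt(45489)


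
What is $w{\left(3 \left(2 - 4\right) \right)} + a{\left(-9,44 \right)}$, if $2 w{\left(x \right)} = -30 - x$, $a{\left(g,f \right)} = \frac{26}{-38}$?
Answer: $- \frac{241}{19} \approx -12.684$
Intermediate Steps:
$a{\left(g,f \right)} = - \frac{13}{19}$ ($a{\left(g,f \right)} = 26 \left(- \frac{1}{38}\right) = - \frac{13}{19}$)
$w{\left(x \right)} = -15 - \frac{x}{2}$ ($w{\left(x \right)} = \frac{-30 - x}{2} = -15 - \frac{x}{2}$)
$w{\left(3 \left(2 - 4\right) \right)} + a{\left(-9,44 \right)} = \left(-15 - \frac{3 \left(2 - 4\right)}{2}\right) - \frac{13}{19} = \left(-15 - \frac{3 \left(-2\right)}{2}\right) - \frac{13}{19} = \left(-15 - -3\right) - \frac{13}{19} = \left(-15 + 3\right) - \frac{13}{19} = -12 - \frac{13}{19} = - \frac{241}{19}$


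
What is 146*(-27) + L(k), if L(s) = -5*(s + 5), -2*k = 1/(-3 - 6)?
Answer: -71411/18 ≈ -3967.3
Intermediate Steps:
k = 1/18 (k = -1/(2*(-3 - 6)) = -½/(-9) = -½*(-⅑) = 1/18 ≈ 0.055556)
L(s) = -25 - 5*s (L(s) = -5*(5 + s) = -25 - 5*s)
146*(-27) + L(k) = 146*(-27) + (-25 - 5*1/18) = -3942 + (-25 - 5/18) = -3942 - 455/18 = -71411/18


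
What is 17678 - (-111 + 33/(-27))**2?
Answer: 411818/81 ≈ 5084.2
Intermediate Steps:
17678 - (-111 + 33/(-27))**2 = 17678 - (-111 + 33*(-1/27))**2 = 17678 - (-111 - 11/9)**2 = 17678 - (-1010/9)**2 = 17678 - 1*1020100/81 = 17678 - 1020100/81 = 411818/81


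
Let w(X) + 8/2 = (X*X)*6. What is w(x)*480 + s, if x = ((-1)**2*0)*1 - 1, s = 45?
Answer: 1005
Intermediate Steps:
x = -1 (x = (1*0)*1 - 1 = 0*1 - 1 = 0 - 1 = -1)
w(X) = -4 + 6*X**2 (w(X) = -4 + (X*X)*6 = -4 + X**2*6 = -4 + 6*X**2)
w(x)*480 + s = (-4 + 6*(-1)**2)*480 + 45 = (-4 + 6*1)*480 + 45 = (-4 + 6)*480 + 45 = 2*480 + 45 = 960 + 45 = 1005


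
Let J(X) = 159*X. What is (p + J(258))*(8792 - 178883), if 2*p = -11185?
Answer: -12052478169/2 ≈ -6.0262e+9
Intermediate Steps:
p = -11185/2 (p = (1/2)*(-11185) = -11185/2 ≈ -5592.5)
(p + J(258))*(8792 - 178883) = (-11185/2 + 159*258)*(8792 - 178883) = (-11185/2 + 41022)*(-170091) = (70859/2)*(-170091) = -12052478169/2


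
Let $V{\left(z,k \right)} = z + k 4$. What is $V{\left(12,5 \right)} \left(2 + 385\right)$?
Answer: $12384$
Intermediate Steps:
$V{\left(z,k \right)} = z + 4 k$
$V{\left(12,5 \right)} \left(2 + 385\right) = \left(12 + 4 \cdot 5\right) \left(2 + 385\right) = \left(12 + 20\right) 387 = 32 \cdot 387 = 12384$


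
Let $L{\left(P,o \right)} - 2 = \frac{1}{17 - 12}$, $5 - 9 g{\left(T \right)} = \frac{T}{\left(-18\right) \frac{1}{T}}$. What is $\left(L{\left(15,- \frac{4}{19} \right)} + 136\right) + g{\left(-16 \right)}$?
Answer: $\frac{56836}{405} \approx 140.34$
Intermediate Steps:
$g{\left(T \right)} = \frac{5}{9} + \frac{T^{2}}{162}$ ($g{\left(T \right)} = \frac{5}{9} - \frac{T \frac{1}{\left(-18\right) \frac{1}{T}}}{9} = \frac{5}{9} - \frac{T \left(- \frac{T}{18}\right)}{9} = \frac{5}{9} - \frac{\left(- \frac{1}{18}\right) T^{2}}{9} = \frac{5}{9} + \frac{T^{2}}{162}$)
$L{\left(P,o \right)} = \frac{11}{5}$ ($L{\left(P,o \right)} = 2 + \frac{1}{17 - 12} = 2 + \frac{1}{5} = \frac{11}{5}$)
$\left(L{\left(15,- \frac{4}{19} \right)} + 136\right) + g{\left(-16 \right)} = \left(\frac{11}{5} + 136\right) + \left(\frac{5}{9} + \frac{\left(-16\right)^{2}}{162}\right) = \frac{691}{5} + \left(\frac{5}{9} + \frac{1}{162} \cdot 256\right) = \frac{691}{5} + \left(\frac{5}{9} + \frac{128}{81}\right) = \frac{691}{5} + \frac{173}{81} = \frac{56836}{405}$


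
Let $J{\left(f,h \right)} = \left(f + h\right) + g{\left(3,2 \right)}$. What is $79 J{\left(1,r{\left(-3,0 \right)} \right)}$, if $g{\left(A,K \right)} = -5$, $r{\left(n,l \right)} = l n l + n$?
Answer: $-553$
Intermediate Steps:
$r{\left(n,l \right)} = n + n l^{2}$ ($r{\left(n,l \right)} = n l^{2} + n = n + n l^{2}$)
$J{\left(f,h \right)} = -5 + f + h$ ($J{\left(f,h \right)} = \left(f + h\right) - 5 = -5 + f + h$)
$79 J{\left(1,r{\left(-3,0 \right)} \right)} = 79 \left(-5 + 1 - 3 \left(1 + 0^{2}\right)\right) = 79 \left(-5 + 1 - 3 \left(1 + 0\right)\right) = 79 \left(-5 + 1 - 3\right) = 79 \left(-7\right) = -553$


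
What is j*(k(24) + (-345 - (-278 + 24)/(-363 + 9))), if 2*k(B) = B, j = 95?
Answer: -5611460/177 ≈ -31703.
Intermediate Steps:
k(B) = B/2
j*(k(24) + (-345 - (-278 + 24)/(-363 + 9))) = 95*((1/2)*24 + (-345 - (-278 + 24)/(-363 + 9))) = 95*(12 + (-345 - (-254)/(-354))) = 95*(12 + (-345 - (-254)*(-1)/354)) = 95*(12 + (-345 - 1*127/177)) = 95*(12 + (-345 - 127/177)) = 95*(12 - 61192/177) = 95*(-59068/177) = -5611460/177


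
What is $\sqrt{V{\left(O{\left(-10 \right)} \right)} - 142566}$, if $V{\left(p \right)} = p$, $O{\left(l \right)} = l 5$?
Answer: $2 i \sqrt{35654} \approx 377.65 i$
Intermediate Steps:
$O{\left(l \right)} = 5 l$
$\sqrt{V{\left(O{\left(-10 \right)} \right)} - 142566} = \sqrt{5 \left(-10\right) - 142566} = \sqrt{-50 - 142566} = \sqrt{-142616} = 2 i \sqrt{35654}$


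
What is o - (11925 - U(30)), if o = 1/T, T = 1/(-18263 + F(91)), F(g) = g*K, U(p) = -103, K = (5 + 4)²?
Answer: -22920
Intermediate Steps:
K = 81 (K = 9² = 81)
F(g) = 81*g (F(g) = g*81 = 81*g)
T = -1/10892 (T = 1/(-18263 + 81*91) = 1/(-18263 + 7371) = 1/(-10892) = -1/10892 ≈ -9.1810e-5)
o = -10892 (o = 1/(-1/10892) = -10892)
o - (11925 - U(30)) = -10892 - (11925 - 1*(-103)) = -10892 - (11925 + 103) = -10892 - 1*12028 = -10892 - 12028 = -22920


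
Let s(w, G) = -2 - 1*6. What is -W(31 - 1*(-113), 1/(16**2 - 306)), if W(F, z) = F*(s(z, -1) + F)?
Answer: -19584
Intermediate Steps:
s(w, G) = -8 (s(w, G) = -2 - 6 = -8)
W(F, z) = F*(-8 + F)
-W(31 - 1*(-113), 1/(16**2 - 306)) = -(31 - 1*(-113))*(-8 + (31 - 1*(-113))) = -(31 + 113)*(-8 + (31 + 113)) = -144*(-8 + 144) = -144*136 = -1*19584 = -19584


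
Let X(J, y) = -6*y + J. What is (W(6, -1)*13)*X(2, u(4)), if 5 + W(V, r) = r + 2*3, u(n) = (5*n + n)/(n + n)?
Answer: 0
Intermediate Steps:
u(n) = 3 (u(n) = (6*n)/((2*n)) = (6*n)*(1/(2*n)) = 3)
X(J, y) = J - 6*y
W(V, r) = 1 + r (W(V, r) = -5 + (r + 2*3) = -5 + (r + 6) = -5 + (6 + r) = 1 + r)
(W(6, -1)*13)*X(2, u(4)) = ((1 - 1)*13)*(2 - 6*3) = (0*13)*(2 - 18) = 0*(-16) = 0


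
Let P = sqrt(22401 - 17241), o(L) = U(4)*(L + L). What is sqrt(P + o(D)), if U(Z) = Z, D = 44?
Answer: sqrt(352 + 2*sqrt(1290)) ≈ 20.587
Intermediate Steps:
o(L) = 8*L (o(L) = 4*(L + L) = 4*(2*L) = 8*L)
P = 2*sqrt(1290) (P = sqrt(5160) = 2*sqrt(1290) ≈ 71.833)
sqrt(P + o(D)) = sqrt(2*sqrt(1290) + 8*44) = sqrt(2*sqrt(1290) + 352) = sqrt(352 + 2*sqrt(1290))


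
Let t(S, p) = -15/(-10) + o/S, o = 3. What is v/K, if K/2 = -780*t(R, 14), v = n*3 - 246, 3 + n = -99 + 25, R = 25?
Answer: 265/1404 ≈ 0.18875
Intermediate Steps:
n = -77 (n = -3 + (-99 + 25) = -3 - 74 = -77)
t(S, p) = 3/2 + 3/S (t(S, p) = -15/(-10) + 3/S = -15*(-⅒) + 3/S = 3/2 + 3/S)
v = -477 (v = -77*3 - 246 = -231 - 246 = -477)
K = -12636/5 (K = 2*(-780*(3/2 + 3/25)) = 2*(-780*81/50) = 2*(-6318/5) = -12636/5 ≈ -2527.2)
v/K = -477/(-12636/5) = -477*(-5/12636) = 265/1404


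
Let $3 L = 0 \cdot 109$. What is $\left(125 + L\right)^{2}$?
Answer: $15625$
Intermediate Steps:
$L = 0$ ($L = \frac{0 \cdot 109}{3} = \frac{1}{3} \cdot 0 = 0$)
$\left(125 + L\right)^{2} = \left(125 + 0\right)^{2} = 125^{2} = 15625$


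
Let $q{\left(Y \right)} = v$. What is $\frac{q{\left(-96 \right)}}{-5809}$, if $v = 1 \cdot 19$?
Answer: $- \frac{19}{5809} \approx -0.0032708$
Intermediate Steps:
$v = 19$
$q{\left(Y \right)} = 19$
$\frac{q{\left(-96 \right)}}{-5809} = \frac{19}{-5809} = 19 \left(- \frac{1}{5809}\right) = - \frac{19}{5809}$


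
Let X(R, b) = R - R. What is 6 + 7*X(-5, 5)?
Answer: 6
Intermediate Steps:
X(R, b) = 0
6 + 7*X(-5, 5) = 6 + 7*0 = 6 + 0 = 6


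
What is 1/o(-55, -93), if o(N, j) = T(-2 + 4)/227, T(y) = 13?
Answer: 227/13 ≈ 17.462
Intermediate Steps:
o(N, j) = 13/227
1/o(-55, -93) = 1/(13/227) = 227/13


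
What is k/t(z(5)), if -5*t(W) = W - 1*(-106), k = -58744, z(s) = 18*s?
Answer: 10490/7 ≈ 1498.6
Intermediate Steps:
t(W) = -106/5 - W/5 (t(W) = -(W - 1*(-106))/5 = -(W + 106)/5 = -(106 + W)/5 = -106/5 - W/5)
k/t(z(5)) = -58744/(-106/5 - 18*5/5) = -58744/(-106/5 - 1/5*90) = -58744/(-106/5 - 18) = -58744/(-196/5) = -58744*(-5/196) = 10490/7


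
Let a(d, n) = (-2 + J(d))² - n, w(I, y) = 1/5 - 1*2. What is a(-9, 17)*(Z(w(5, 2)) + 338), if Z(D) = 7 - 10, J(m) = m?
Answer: 34840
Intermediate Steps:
w(I, y) = -9/5 (w(I, y) = ⅕ - 2 = -9/5)
Z(D) = -3
a(d, n) = (-2 + d)² - n
a(-9, 17)*(Z(w(5, 2)) + 338) = ((-2 - 9)² - 1*17)*(-3 + 338) = ((-11)² - 17)*335 = (121 - 17)*335 = 104*335 = 34840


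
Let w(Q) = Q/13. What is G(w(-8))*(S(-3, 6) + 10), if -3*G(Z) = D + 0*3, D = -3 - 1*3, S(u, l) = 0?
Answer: 20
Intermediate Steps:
D = -6 (D = -3 - 3 = -6)
w(Q) = Q/13 (w(Q) = Q*(1/13) = Q/13)
G(Z) = 2 (G(Z) = -(-6 + 0*3)/3 = -(-6 + 0)/3 = -1/3*(-6) = 2)
G(w(-8))*(S(-3, 6) + 10) = 2*(0 + 10) = 2*10 = 20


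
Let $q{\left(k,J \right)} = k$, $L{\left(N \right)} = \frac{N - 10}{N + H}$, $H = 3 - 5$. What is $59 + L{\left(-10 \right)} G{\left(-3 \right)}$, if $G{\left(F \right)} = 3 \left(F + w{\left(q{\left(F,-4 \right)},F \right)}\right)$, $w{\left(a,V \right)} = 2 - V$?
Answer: $69$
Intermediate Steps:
$H = -2$ ($H = 3 - 5 = -2$)
$L{\left(N \right)} = \frac{-10 + N}{-2 + N}$ ($L{\left(N \right)} = \frac{N - 10}{N - 2} = \frac{-10 + N}{-2 + N}$)
$G{\left(F \right)} = 6$ ($G{\left(F \right)} = 3 \left(F - \left(-2 + F\right)\right) = 3 \cdot 2 = 6$)
$59 + L{\left(-10 \right)} G{\left(-3 \right)} = 59 + \frac{-10 - 10}{-2 - 10} \cdot 6 = 59 + \frac{1}{-12} \left(-20\right) 6 = 59 + \left(- \frac{1}{12}\right) \left(-20\right) 6 = 59 + \frac{5}{3} \cdot 6 = 59 + 10 = 69$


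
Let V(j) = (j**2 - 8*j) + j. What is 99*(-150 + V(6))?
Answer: -15444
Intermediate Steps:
V(j) = j**2 - 7*j
99*(-150 + V(6)) = 99*(-150 + 6*(-7 + 6)) = 99*(-150 + 6*(-1)) = 99*(-150 - 6) = 99*(-156) = -15444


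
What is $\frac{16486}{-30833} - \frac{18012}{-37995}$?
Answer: $- \frac{23673858}{390499945} \approx -0.060624$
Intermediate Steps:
$\frac{16486}{-30833} - \frac{18012}{-37995} = 16486 \left(- \frac{1}{30833}\right) - - \frac{6004}{12665} = - \frac{16486}{30833} + \frac{6004}{12665} = - \frac{23673858}{390499945}$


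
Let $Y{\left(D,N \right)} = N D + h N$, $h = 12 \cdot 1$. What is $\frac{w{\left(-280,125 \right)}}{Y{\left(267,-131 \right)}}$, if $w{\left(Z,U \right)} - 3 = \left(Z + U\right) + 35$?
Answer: $\frac{13}{4061} \approx 0.0032012$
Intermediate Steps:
$h = 12$
$Y{\left(D,N \right)} = 12 N + D N$ ($Y{\left(D,N \right)} = N D + 12 N = D N + 12 N = 12 N + D N$)
$w{\left(Z,U \right)} = 38 + U + Z$ ($w{\left(Z,U \right)} = 3 + \left(\left(Z + U\right) + 35\right) = 3 + \left(\left(U + Z\right) + 35\right) = 3 + \left(35 + U + Z\right) = 38 + U + Z$)
$\frac{w{\left(-280,125 \right)}}{Y{\left(267,-131 \right)}} = \frac{38 + 125 - 280}{\left(-131\right) \left(12 + 267\right)} = - \frac{117}{\left(-131\right) 279} = - \frac{117}{-36549} = \left(-117\right) \left(- \frac{1}{36549}\right) = \frac{13}{4061}$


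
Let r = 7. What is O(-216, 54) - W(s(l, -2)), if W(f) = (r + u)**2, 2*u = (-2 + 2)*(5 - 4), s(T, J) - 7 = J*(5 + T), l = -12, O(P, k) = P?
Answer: -265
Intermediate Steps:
s(T, J) = 7 + J*(5 + T)
u = 0 (u = ((-2 + 2)*(5 - 4))/2 = (0*1)/2 = (1/2)*0 = 0)
W(f) = 49 (W(f) = (7 + 0)**2 = 7**2 = 49)
O(-216, 54) - W(s(l, -2)) = -216 - 1*49 = -216 - 49 = -265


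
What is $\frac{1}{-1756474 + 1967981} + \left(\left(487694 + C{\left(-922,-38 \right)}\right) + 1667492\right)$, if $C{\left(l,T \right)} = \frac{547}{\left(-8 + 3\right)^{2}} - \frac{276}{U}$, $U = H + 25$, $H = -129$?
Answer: $\frac{296297374349079}{137479550} \approx 2.1552 \cdot 10^{6}$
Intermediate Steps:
$U = -104$ ($U = -129 + 25 = -104$)
$C{\left(l,T \right)} = \frac{15947}{650}$ ($C{\left(l,T \right)} = \frac{547}{\left(-8 + 3\right)^{2}} - \frac{276}{-104} = \frac{547}{\left(-5\right)^{2}} - - \frac{69}{26} = \frac{547}{25} + \frac{69}{26} = \frac{15947}{650}$)
$\frac{1}{-1756474 + 1967981} + \left(\left(487694 + C{\left(-922,-38 \right)}\right) + 1667492\right) = \frac{1}{-1756474 + 1967981} + \left(\left(487694 + \frac{15947}{650}\right) + 1667492\right) = \frac{1}{211507} + \left(\frac{317017047}{650} + 1667492\right) = \frac{1}{211507} + \frac{1400886847}{650} = \frac{296297374349079}{137479550}$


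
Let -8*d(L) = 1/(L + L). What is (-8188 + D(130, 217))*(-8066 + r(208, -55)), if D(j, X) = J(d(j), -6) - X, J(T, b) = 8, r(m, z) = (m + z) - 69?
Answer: 67024854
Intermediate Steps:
r(m, z) = -69 + m + z
d(L) = -1/(16*L) (d(L) = -1/(8*(L + L)) = -1/(2*L)/8 = -1/(16*L))
D(j, X) = 8 - X
(-8188 + D(130, 217))*(-8066 + r(208, -55)) = (-8188 + (8 - 1*217))*(-8066 + (-69 + 208 - 55)) = (-8188 + (8 - 217))*(-8066 + 84) = (-8188 - 209)*(-7982) = -8397*(-7982) = 67024854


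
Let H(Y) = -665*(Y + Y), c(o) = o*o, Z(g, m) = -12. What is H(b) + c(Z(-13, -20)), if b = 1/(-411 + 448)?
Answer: 3998/37 ≈ 108.05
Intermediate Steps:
c(o) = o**2
b = 1/37 ≈ 0.027027
H(Y) = -1330*Y
H(b) + c(Z(-13, -20)) = -1330*1/37 + (-12)**2 = -1330/37 + 144 = 3998/37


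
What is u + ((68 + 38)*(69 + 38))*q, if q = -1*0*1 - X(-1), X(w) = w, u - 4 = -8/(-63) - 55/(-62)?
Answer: 44321437/3906 ≈ 11347.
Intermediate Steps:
u = 19585/3906 (u = 4 + (-8/(-63) - 55/(-62)) = 4 + (-8*(-1/63) - 55*(-1/62)) = 4 + (8/63 + 55/62) = 4 + 3961/3906 = 19585/3906 ≈ 5.0141)
q = 1 (q = -1*0*1 - 1*(-1) = 0*1 + 1 = 0 + 1 = 1)
u + ((68 + 38)*(69 + 38))*q = 19585/3906 + ((68 + 38)*(69 + 38))*1 = 19585/3906 + (106*107)*1 = 19585/3906 + 11342*1 = 19585/3906 + 11342 = 44321437/3906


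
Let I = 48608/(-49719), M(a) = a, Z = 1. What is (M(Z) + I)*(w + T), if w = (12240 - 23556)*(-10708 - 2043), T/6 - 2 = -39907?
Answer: 53346844782/16573 ≈ 3.2189e+6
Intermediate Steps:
T = -239430 (T = 12 + 6*(-39907) = 12 - 239442 = -239430)
I = -48608/49719 (I = 48608*(-1/49719) = -48608/49719 ≈ -0.97765)
w = 144290316 (w = -11316*(-12751) = 144290316)
(M(Z) + I)*(w + T) = (1 - 48608/49719)*(144290316 - 239430) = (1111/49719)*144050886 = 53346844782/16573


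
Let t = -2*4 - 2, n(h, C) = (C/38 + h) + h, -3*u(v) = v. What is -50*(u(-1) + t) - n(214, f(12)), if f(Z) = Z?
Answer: 3136/57 ≈ 55.018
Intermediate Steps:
u(v) = -v/3
n(h, C) = 2*h + C/38 (n(h, C) = (C*(1/38) + h) + h = (C/38 + h) + h = (h + C/38) + h = 2*h + C/38)
t = -10 (t = -8 - 2 = -10)
-50*(u(-1) + t) - n(214, f(12)) = -50*(-⅓*(-1) - 10) - (2*214 + (1/38)*12) = -50*(⅓ - 10) - (428 + 6/19) = -50*(-29/3) - 1*8138/19 = 1450/3 - 8138/19 = 3136/57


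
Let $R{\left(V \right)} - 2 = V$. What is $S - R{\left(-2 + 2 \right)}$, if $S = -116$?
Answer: $-118$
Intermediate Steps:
$R{\left(V \right)} = 2 + V$
$S - R{\left(-2 + 2 \right)} = -116 - \left(2 + \left(-2 + 2\right)\right) = -116 - \left(2 + 0\right) = -116 - 2 = -118$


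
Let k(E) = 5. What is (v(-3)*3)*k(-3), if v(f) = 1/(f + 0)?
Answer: -5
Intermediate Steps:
v(f) = 1/f
(v(-3)*3)*k(-3) = (3/(-3))*5 = -1/3*3*5 = -1*5 = -5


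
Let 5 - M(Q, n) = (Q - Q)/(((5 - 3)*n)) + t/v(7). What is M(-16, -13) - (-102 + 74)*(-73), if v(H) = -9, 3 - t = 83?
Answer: -18431/9 ≈ -2047.9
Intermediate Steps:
t = -80 (t = 3 - 1*83 = 3 - 83 = -80)
M(Q, n) = -35/9 (M(Q, n) = 5 - ((Q - Q)/(((5 - 3)*n)) - 80/(-9)) = 5 - (0/((2*n)) - 80*(-1/9)) = 5 - (0*(1/(2*n)) + 80/9) = 5 - (0 + 80/9) = 5 - 1*80/9 = 5 - 80/9 = -35/9)
M(-16, -13) - (-102 + 74)*(-73) = -35/9 - (-102 + 74)*(-73) = -35/9 - (-28)*(-73) = -35/9 - 1*2044 = -35/9 - 2044 = -18431/9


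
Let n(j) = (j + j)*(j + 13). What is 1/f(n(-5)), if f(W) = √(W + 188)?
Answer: √3/18 ≈ 0.096225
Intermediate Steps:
n(j) = 2*j*(13 + j) (n(j) = (2*j)*(13 + j) = 2*j*(13 + j))
f(W) = √(188 + W)
1/f(n(-5)) = 1/(√(188 + 2*(-5)*(13 - 5))) = 1/(√(188 + 2*(-5)*8)) = 1/(√(188 - 80)) = 1/(√108) = 1/(6*√3) = √3/18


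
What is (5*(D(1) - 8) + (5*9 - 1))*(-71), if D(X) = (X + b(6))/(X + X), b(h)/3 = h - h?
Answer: -923/2 ≈ -461.50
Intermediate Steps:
b(h) = 0 (b(h) = 3*(h - h) = 3*0 = 0)
D(X) = ½ (D(X) = (X + 0)/(X + X) = X/((2*X)) = X*(1/(2*X)) = ½)
(5*(D(1) - 8) + (5*9 - 1))*(-71) = (5*(½ - 8) + (5*9 - 1))*(-71) = (5*(-15/2) + (45 - 1))*(-71) = (-75/2 + 44)*(-71) = (13/2)*(-71) = -923/2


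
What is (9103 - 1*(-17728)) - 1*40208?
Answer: -13377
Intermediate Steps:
(9103 - 1*(-17728)) - 1*40208 = (9103 + 17728) - 40208 = 26831 - 40208 = -13377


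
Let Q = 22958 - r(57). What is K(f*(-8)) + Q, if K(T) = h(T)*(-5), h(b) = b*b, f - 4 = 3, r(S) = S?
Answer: 7221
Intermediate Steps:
f = 7 (f = 4 + 3 = 7)
h(b) = b²
K(T) = -5*T² (K(T) = T²*(-5) = -5*T²)
Q = 22901 (Q = 22958 - 1*57 = 22958 - 57 = 22901)
K(f*(-8)) + Q = -5*(7*(-8))² + 22901 = -5*(-56)² + 22901 = -5*3136 + 22901 = -15680 + 22901 = 7221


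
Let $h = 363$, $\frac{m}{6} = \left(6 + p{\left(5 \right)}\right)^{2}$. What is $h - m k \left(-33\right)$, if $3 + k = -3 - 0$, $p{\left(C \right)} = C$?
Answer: $-143385$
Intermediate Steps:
$k = -6$ ($k = -3 - 3 = -6$)
$m = 726$ ($m = 6 \left(6 + 5\right)^{2} = 6 \cdot 11^{2} = 6 \cdot 121 = 726$)
$h - m k \left(-33\right) = 363 - 726 \left(-6\right) \left(-33\right) = 363 - \left(-4356\right) \left(-33\right) = 363 - 143748 = -143385$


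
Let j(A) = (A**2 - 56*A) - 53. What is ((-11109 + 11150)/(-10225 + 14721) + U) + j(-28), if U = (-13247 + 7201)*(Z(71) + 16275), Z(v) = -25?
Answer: -441710423655/4496 ≈ -9.8245e+7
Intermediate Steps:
j(A) = -53 + A**2 - 56*A
U = -98247500 (U = (-13247 + 7201)*(-25 + 16275) = -6046*16250 = -98247500)
((-11109 + 11150)/(-10225 + 14721) + U) + j(-28) = ((-11109 + 11150)/(-10225 + 14721) - 98247500) + (-53 + (-28)**2 - 56*(-28)) = (41/4496 - 98247500) + (-53 + 784 + 1568) = (41*(1/4496) - 98247500) + 2299 = (41/4496 - 98247500) + 2299 = -441720759959/4496 + 2299 = -441710423655/4496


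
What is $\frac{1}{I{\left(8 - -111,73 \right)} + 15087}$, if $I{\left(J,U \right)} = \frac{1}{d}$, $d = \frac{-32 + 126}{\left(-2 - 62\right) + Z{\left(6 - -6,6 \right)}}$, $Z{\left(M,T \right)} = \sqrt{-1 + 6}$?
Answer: $\frac{133302716}{2011047316991} - \frac{94 \sqrt{5}}{2011047316991} \approx 6.6285 \cdot 10^{-5}$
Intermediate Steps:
$Z{\left(M,T \right)} = \sqrt{5}$
$d = \frac{94}{-64 + \sqrt{5}}$ ($d = \frac{-32 + 126}{\left(-2 - 62\right) + \sqrt{5}} = \frac{94}{\left(-2 - 62\right) + \sqrt{5}} = \frac{94}{-64 + \sqrt{5}} \approx -1.5219$)
$I{\left(J,U \right)} = \frac{1}{- \frac{6016}{4091} - \frac{94 \sqrt{5}}{4091}}$
$\frac{1}{I{\left(8 - -111,73 \right)} + 15087} = \frac{1}{\left(- \frac{32}{47} + \frac{\sqrt{5}}{94}\right) + 15087} = \frac{1}{\frac{709057}{47} + \frac{\sqrt{5}}{94}}$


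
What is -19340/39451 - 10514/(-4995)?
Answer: 318184514/197057745 ≈ 1.6147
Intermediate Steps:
-19340/39451 - 10514/(-4995) = -19340*1/39451 - 10514*(-1/4995) = -19340/39451 + 10514/4995 = 318184514/197057745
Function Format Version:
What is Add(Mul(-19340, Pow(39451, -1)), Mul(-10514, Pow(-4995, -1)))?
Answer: Rational(318184514, 197057745) ≈ 1.6147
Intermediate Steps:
Add(Mul(-19340, Pow(39451, -1)), Mul(-10514, Pow(-4995, -1))) = Add(Mul(-19340, Rational(1, 39451)), Mul(-10514, Rational(-1, 4995))) = Add(Rational(-19340, 39451), Rational(10514, 4995)) = Rational(318184514, 197057745)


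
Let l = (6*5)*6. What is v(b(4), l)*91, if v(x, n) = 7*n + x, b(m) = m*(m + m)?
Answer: 117572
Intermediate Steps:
b(m) = 2*m² (b(m) = m*(2*m) = 2*m²)
l = 180 (l = 30*6 = 180)
v(x, n) = x + 7*n
v(b(4), l)*91 = (2*4² + 7*180)*91 = (2*16 + 1260)*91 = (32 + 1260)*91 = 1292*91 = 117572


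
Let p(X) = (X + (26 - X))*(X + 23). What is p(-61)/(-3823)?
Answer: 988/3823 ≈ 0.25844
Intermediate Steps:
p(X) = 598 + 26*X (p(X) = 26*(23 + X) = 598 + 26*X)
p(-61)/(-3823) = (598 + 26*(-61))/(-3823) = (598 - 1586)*(-1/3823) = -988*(-1/3823) = 988/3823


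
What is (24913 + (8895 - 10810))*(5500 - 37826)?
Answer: -743433348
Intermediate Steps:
(24913 + (8895 - 10810))*(5500 - 37826) = (24913 - 1915)*(-32326) = 22998*(-32326) = -743433348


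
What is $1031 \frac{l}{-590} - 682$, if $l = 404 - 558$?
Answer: $- \frac{121803}{295} \approx -412.89$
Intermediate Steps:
$l = -154$ ($l = 404 - 558 = -154$)
$1031 \frac{l}{-590} - 682 = 1031 \left(- \frac{154}{-590}\right) - 682 = 1031 \left(\left(-154\right) \left(- \frac{1}{590}\right)\right) - 682 = 1031 \cdot \frac{77}{295} - 682 = \frac{79387}{295} - 682 = - \frac{121803}{295}$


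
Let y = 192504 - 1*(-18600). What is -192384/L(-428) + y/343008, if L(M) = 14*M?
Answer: 29190185/892059 ≈ 32.722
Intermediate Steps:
y = 211104 (y = 192504 + 18600 = 211104)
-192384/L(-428) + y/343008 = -192384/(14*(-428)) + 211104/343008 = -192384/(-5992) + 211104*(1/343008) = -192384*(-1/5992) + 733/1191 = 24048/749 + 733/1191 = 29190185/892059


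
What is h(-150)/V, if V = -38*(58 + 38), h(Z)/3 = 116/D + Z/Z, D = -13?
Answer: 103/15808 ≈ 0.0065157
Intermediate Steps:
h(Z) = -309/13 (h(Z) = 3*(116/(-13) + Z/Z) = 3*(116*(-1/13) + 1) = 3*(-116/13 + 1) = 3*(-103/13) = -309/13)
V = -3648 (V = -38*96 = -3648)
h(-150)/V = -309/13/(-3648) = -309/13*(-1/3648) = 103/15808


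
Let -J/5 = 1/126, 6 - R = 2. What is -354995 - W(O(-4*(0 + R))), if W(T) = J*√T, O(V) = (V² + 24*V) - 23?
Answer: -354995 + 5*I*√151/126 ≈ -3.55e+5 + 0.48763*I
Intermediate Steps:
R = 4 (R = 6 - 1*2 = 6 - 2 = 4)
O(V) = -23 + V² + 24*V
J = -5/126 ≈ -0.039683
W(T) = -5*√T/126
-354995 - W(O(-4*(0 + R))) = -354995 - (-5)*√(-23 + (-4*(0 + 4))² + 24*(-4*(0 + 4)))/126 = -354995 - (-5)*√(-23 + (-4*4)² + 24*(-4*4))/126 = -354995 - (-5)*√(-23 + (-16)² + 24*(-16))/126 = -354995 - (-5)*√(-23 + 256 - 384)/126 = -354995 - (-5)*√(-151)/126 = -354995 - (-5)*I*√151/126 = -354995 + 5*I*√151/126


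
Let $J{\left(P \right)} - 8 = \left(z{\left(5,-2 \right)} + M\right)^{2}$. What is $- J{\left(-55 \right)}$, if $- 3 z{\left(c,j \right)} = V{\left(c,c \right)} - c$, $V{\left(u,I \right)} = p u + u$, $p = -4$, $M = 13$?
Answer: $- \frac{3553}{9} \approx -394.78$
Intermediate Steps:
$V{\left(u,I \right)} = - 3 u$ ($V{\left(u,I \right)} = - 4 u + u = - 3 u$)
$z{\left(c,j \right)} = \frac{4 c}{3}$ ($z{\left(c,j \right)} = - \frac{- 3 c - c}{3} = - \frac{\left(-4\right) c}{3} = \frac{4 c}{3}$)
$J{\left(P \right)} = \frac{3553}{9}$ ($J{\left(P \right)} = 8 + \left(\frac{4}{3} \cdot 5 + 13\right)^{2} = 8 + \left(\frac{20}{3} + 13\right)^{2} = 8 + \left(\frac{59}{3}\right)^{2} = 8 + \frac{3481}{9} = \frac{3553}{9}$)
$- J{\left(-55 \right)} = \left(-1\right) \frac{3553}{9} = - \frac{3553}{9}$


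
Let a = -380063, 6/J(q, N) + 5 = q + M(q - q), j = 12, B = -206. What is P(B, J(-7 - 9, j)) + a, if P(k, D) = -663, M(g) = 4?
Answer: -380726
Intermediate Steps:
J(q, N) = 6/(-1 + q) (J(q, N) = 6/(-5 + (q + 4)) = 6/(-5 + (4 + q)) = 6/(-1 + q))
P(B, J(-7 - 9, j)) + a = -663 - 380063 = -380726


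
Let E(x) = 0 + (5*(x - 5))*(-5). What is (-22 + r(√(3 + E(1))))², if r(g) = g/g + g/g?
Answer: 400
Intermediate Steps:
E(x) = 125 - 25*x (E(x) = 0 + (5*(-5 + x))*(-5) = 0 + (-25 + 5*x)*(-5) = 0 + (125 - 25*x) = 125 - 25*x)
r(g) = 2 (r(g) = 1 + 1 = 2)
(-22 + r(√(3 + E(1))))² = (-22 + 2)² = (-20)² = 400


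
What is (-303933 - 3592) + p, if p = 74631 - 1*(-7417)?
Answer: -225477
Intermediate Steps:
p = 82048 (p = 74631 + 7417 = 82048)
(-303933 - 3592) + p = (-303933 - 3592) + 82048 = -307525 + 82048 = -225477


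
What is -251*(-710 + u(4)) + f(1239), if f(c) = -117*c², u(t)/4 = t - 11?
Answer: -179423919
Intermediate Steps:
u(t) = -44 + 4*t (u(t) = 4*(t - 11) = 4*(-11 + t) = -44 + 4*t)
-251*(-710 + u(4)) + f(1239) = -251*(-710 + (-44 + 4*4)) - 117*1239² = -251*(-710 + (-44 + 16)) - 117*1535121 = -251*(-710 - 28) - 179609157 = -251*(-738) - 179609157 = 185238 - 179609157 = -179423919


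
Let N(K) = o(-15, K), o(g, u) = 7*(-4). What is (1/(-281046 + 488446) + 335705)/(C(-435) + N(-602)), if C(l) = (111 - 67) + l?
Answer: -69625217001/86900600 ≈ -801.21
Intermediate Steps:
o(g, u) = -28
N(K) = -28
C(l) = 44 + l
(1/(-281046 + 488446) + 335705)/(C(-435) + N(-602)) = (1/(-281046 + 488446) + 335705)/((44 - 435) - 28) = (1/207400 + 335705)/(-391 - 28) = (1/207400 + 335705)/(-419) = (69625217001/207400)*(-1/419) = -69625217001/86900600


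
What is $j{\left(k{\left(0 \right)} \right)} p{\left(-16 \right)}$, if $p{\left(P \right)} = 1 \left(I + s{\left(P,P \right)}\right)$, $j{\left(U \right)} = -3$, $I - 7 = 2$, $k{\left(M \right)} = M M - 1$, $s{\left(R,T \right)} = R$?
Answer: $21$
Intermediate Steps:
$k{\left(M \right)} = -1 + M^{2}$ ($k{\left(M \right)} = M^{2} - 1 = -1 + M^{2}$)
$I = 9$ ($I = 7 + 2 = 9$)
$p{\left(P \right)} = 9 + P$ ($p{\left(P \right)} = 1 \left(9 + P\right) = 9 + P$)
$j{\left(k{\left(0 \right)} \right)} p{\left(-16 \right)} = - 3 \left(9 - 16\right) = \left(-3\right) \left(-7\right) = 21$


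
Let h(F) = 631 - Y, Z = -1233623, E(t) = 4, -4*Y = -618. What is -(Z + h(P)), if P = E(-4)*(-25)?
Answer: 2466293/2 ≈ 1.2331e+6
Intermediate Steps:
Y = 309/2 (Y = -¼*(-618) = 309/2 ≈ 154.50)
P = -100 (P = 4*(-25) = -100)
h(F) = 953/2 (h(F) = 631 - 1*309/2 = 631 - 309/2 = 953/2)
-(Z + h(P)) = -(-1233623 + 953/2) = -1*(-2466293/2) = 2466293/2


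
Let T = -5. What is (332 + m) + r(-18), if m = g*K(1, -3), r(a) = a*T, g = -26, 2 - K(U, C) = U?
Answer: 396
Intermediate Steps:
K(U, C) = 2 - U
r(a) = -5*a (r(a) = a*(-5) = -5*a)
m = -26 (m = -26*(2 - 1*1) = -26*(2 - 1) = -26*1 = -26)
(332 + m) + r(-18) = (332 - 26) - 5*(-18) = 306 + 90 = 396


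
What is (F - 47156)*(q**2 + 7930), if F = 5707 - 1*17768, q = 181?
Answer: -2409598947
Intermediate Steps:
F = -12061 (F = 5707 - 17768 = -12061)
(F - 47156)*(q**2 + 7930) = (-12061 - 47156)*(181**2 + 7930) = -59217*(32761 + 7930) = -59217*40691 = -2409598947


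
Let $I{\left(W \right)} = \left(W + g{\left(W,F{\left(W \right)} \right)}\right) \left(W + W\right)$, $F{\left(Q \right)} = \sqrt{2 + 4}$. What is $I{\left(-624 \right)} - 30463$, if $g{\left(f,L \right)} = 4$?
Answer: $743297$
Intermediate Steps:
$F{\left(Q \right)} = \sqrt{6}$
$I{\left(W \right)} = 2 W \left(4 + W\right)$ ($I{\left(W \right)} = \left(W + 4\right) \left(W + W\right) = \left(4 + W\right) 2 W = 2 W \left(4 + W\right)$)
$I{\left(-624 \right)} - 30463 = 2 \left(-624\right) \left(4 - 624\right) - 30463 = 2 \left(-624\right) \left(-620\right) - 30463 = 773760 - 30463 = 743297$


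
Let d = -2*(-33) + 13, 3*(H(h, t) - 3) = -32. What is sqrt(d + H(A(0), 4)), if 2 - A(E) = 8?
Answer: sqrt(642)/3 ≈ 8.4459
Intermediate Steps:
A(E) = -6 (A(E) = 2 - 1*8 = 2 - 8 = -6)
H(h, t) = -23/3 (H(h, t) = 3 + (1/3)*(-32) = 3 - 32/3 = -23/3)
d = 79 (d = 66 + 13 = 79)
sqrt(d + H(A(0), 4)) = sqrt(79 - 23/3) = sqrt(214/3) = sqrt(642)/3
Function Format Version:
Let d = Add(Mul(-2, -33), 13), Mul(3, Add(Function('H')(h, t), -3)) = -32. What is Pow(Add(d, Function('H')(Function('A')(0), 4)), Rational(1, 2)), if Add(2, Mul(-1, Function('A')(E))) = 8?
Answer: Mul(Rational(1, 3), Pow(642, Rational(1, 2))) ≈ 8.4459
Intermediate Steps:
Function('A')(E) = -6 (Function('A')(E) = Add(2, Mul(-1, 8)) = Add(2, -8) = -6)
Function('H')(h, t) = Rational(-23, 3) (Function('H')(h, t) = Add(3, Mul(Rational(1, 3), -32)) = Add(3, Rational(-32, 3)) = Rational(-23, 3))
d = 79 (d = Add(66, 13) = 79)
Pow(Add(d, Function('H')(Function('A')(0), 4)), Rational(1, 2)) = Pow(Add(79, Rational(-23, 3)), Rational(1, 2)) = Pow(Rational(214, 3), Rational(1, 2)) = Mul(Rational(1, 3), Pow(642, Rational(1, 2)))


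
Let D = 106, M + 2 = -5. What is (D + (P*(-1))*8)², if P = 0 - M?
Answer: 2500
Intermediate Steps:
M = -7 (M = -2 - 5 = -7)
P = 7 (P = 0 - 1*(-7) = 0 + 7 = 7)
(D + (P*(-1))*8)² = (106 + (7*(-1))*8)² = (106 - 7*8)² = (106 - 56)² = 50² = 2500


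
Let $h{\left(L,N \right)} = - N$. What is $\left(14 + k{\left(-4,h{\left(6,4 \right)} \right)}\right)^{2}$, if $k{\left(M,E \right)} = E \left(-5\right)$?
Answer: $1156$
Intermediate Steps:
$k{\left(M,E \right)} = - 5 E$
$\left(14 + k{\left(-4,h{\left(6,4 \right)} \right)}\right)^{2} = \left(14 - 5 \left(\left(-1\right) 4\right)\right)^{2} = \left(14 - -20\right)^{2} = \left(14 + 20\right)^{2} = 34^{2} = 1156$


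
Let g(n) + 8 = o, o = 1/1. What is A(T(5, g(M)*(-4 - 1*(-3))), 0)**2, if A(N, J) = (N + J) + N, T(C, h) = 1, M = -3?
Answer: 4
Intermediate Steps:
o = 1
g(n) = -7 (g(n) = -8 + 1 = -7)
A(N, J) = J + 2*N (A(N, J) = (J + N) + N = J + 2*N)
A(T(5, g(M)*(-4 - 1*(-3))), 0)**2 = (0 + 2*1)**2 = (0 + 2)**2 = 2**2 = 4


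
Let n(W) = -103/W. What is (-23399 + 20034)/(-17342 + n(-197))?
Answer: 662905/3416271 ≈ 0.19404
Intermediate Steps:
(-23399 + 20034)/(-17342 + n(-197)) = (-23399 + 20034)/(-17342 - 103/(-197)) = -3365/(-17342 - 103*(-1/197)) = -3365/(-17342 + 103/197) = -3365/(-3416271/197) = -3365*(-197/3416271) = 662905/3416271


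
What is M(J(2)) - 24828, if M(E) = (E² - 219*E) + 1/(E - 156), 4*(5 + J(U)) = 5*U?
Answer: -30779757/1268 ≈ -24274.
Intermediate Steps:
J(U) = -5 + 5*U/4 (J(U) = -5 + (5*U)/4 = -5 + 5*U/4)
M(E) = E² + 1/(-156 + E) - 219*E (M(E) = (E² - 219*E) + 1/(-156 + E) = E² + 1/(-156 + E) - 219*E)
M(J(2)) - 24828 = (1 + (-5 + (5/4)*2)³ - 375*(-5 + (5/4)*2)² + 34164*(-5 + (5/4)*2))/(-156 + (-5 + (5/4)*2)) - 24828 = (1 + (-5 + 5/2)³ - 375*(-5 + 5/2)² + 34164*(-5 + 5/2))/(-156 + (-5 + 5/2)) - 24828 = (1 + (-5/2)³ - 375*(-5/2)² + 34164*(-5/2))/(-156 - 5/2) - 24828 = (1 - 125/8 - 375*25/4 - 85410)/(-317/2) - 24828 = -2*(1 - 125/8 - 9375/4 - 85410)/317 - 24828 = -2/317*(-702147/8) - 24828 = 702147/1268 - 24828 = -30779757/1268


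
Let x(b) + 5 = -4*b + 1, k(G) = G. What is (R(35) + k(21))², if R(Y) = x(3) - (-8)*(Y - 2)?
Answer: 72361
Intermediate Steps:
x(b) = -4 - 4*b (x(b) = -5 + (-4*b + 1) = -5 + (1 - 4*b) = -4 - 4*b)
R(Y) = -32 + 8*Y (R(Y) = (-4 - 4*3) - (-8)*(Y - 2) = (-4 - 12) - (-8)*(-2 + Y) = -16 - 4*(4 - 2*Y) = -16 + (-16 + 8*Y) = -32 + 8*Y)
(R(35) + k(21))² = ((-32 + 8*35) + 21)² = ((-32 + 280) + 21)² = (248 + 21)² = 269² = 72361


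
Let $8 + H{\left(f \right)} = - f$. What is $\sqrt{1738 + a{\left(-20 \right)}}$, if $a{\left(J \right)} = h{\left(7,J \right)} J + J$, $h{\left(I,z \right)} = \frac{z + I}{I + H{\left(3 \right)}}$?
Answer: $\sqrt{1653} \approx 40.657$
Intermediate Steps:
$H{\left(f \right)} = -8 - f$
$h{\left(I,z \right)} = \frac{I + z}{-11 + I}$ ($h{\left(I,z \right)} = \frac{z + I}{I - 11} = \frac{I + z}{I - 11} = \frac{I + z}{-11 + I}$)
$a{\left(J \right)} = J + J \left(- \frac{7}{4} - \frac{J}{4}\right)$ ($a{\left(J \right)} = \frac{7 + J}{-11 + 7} J + J = \frac{7 + J}{-4} J + J = - \frac{7 + J}{4} J + J = \left(- \frac{7}{4} - \frac{J}{4}\right) J + J = J \left(- \frac{7}{4} - \frac{J}{4}\right) + J = J + J \left(- \frac{7}{4} - \frac{J}{4}\right)$)
$\sqrt{1738 + a{\left(-20 \right)}} = \sqrt{1738 - - 5 \left(3 - 20\right)} = \sqrt{1738 - \left(-5\right) \left(-17\right)} = \sqrt{1738 - 85} = \sqrt{1653}$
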